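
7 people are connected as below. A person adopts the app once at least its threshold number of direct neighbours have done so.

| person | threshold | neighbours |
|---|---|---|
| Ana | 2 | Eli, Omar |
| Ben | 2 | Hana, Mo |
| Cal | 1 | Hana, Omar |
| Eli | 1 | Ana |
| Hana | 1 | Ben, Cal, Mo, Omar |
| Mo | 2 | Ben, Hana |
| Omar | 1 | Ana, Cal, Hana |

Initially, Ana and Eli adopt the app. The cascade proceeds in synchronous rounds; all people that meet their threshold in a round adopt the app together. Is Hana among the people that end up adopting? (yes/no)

Round 1 — Ana, Eli adopt the app (initial).
Round 2 — checking thresholds:
  Omar: 1 of 3 neighbours ≥ 1, adopts the app.
Round 3 — checking thresholds:
  Cal: 1 of 2 neighbours ≥ 1, adopts the app.
  Hana: 1 of 4 neighbours ≥ 1, adopts the app.
Round 4 — no new adoptions; cascade stops.

yes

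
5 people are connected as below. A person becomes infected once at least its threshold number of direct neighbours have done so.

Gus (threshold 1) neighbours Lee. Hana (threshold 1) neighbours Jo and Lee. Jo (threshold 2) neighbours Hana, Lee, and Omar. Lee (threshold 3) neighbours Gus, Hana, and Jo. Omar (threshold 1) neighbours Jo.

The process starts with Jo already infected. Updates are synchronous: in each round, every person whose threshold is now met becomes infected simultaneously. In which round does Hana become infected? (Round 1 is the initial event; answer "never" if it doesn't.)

2

Round 1 — Jo becomes infected (initial).
Round 2 — checking thresholds:
  Hana: 1 of 2 neighbours ≥ 1, becomes infected.
  Lee: 1 of 3 neighbours < 3, holds.
  Omar: 1 of 1 neighbours ≥ 1, becomes infected.
Round 3 — no new infections; cascade stops.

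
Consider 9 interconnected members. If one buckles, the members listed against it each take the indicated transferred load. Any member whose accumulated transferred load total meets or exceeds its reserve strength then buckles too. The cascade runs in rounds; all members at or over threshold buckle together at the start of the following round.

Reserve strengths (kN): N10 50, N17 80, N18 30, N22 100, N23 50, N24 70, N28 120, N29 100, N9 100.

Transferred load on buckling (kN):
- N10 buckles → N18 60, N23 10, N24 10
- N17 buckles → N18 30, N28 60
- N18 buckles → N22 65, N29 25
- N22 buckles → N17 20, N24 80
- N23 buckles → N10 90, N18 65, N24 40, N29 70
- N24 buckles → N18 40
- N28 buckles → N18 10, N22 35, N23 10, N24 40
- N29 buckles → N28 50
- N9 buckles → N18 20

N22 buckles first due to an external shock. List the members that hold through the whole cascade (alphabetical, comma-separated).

N10, N17, N23, N28, N29, N9

Round 1 — N22 buckles (initial).
  N17: +20 → 20 < 80
  N24: +80 → 80 ≥ 70
Round 2 — N24 buckles.
  N18: +40 → 40 ≥ 30
Round 3 — N18 buckles.
  N29: +25 → 25 < 100
No further bucklings.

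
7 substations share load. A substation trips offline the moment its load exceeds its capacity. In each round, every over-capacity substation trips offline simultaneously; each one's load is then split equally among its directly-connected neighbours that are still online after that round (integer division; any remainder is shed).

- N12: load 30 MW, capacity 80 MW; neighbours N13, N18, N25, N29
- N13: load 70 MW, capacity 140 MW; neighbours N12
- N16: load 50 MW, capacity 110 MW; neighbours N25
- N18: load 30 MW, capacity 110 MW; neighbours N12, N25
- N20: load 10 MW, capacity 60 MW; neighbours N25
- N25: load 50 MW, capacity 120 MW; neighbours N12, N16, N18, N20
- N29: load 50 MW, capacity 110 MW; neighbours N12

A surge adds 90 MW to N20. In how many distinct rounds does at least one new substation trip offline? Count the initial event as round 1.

Round 1 — N20 at 100 > 60. N20 trips offline.
  N20 sheds 100 MW to N25: 100 each.
    N25: 50+100 = 150 > 120
Round 2 — N25 trips offline.
  N25 sheds 150 MW to N12, N16, N18: 50 each.
    N12: 30+50 = 80 ≤ 80
    N16: 50+50 = 100 ≤ 110
    N18: 30+50 = 80 ≤ 110
No further trips.

2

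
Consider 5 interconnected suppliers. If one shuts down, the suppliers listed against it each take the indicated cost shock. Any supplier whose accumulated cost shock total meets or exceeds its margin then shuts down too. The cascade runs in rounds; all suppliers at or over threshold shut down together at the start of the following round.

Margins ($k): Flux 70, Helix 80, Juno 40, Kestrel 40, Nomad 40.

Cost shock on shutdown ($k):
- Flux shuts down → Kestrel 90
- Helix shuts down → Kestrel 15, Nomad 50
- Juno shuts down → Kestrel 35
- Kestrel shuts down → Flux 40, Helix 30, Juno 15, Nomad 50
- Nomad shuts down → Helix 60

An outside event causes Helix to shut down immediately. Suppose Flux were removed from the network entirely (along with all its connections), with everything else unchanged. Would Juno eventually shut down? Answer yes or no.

With Flux removed:
Round 1 — Helix shuts down (initial).
  Kestrel: +15 → 15 < 40
  Nomad: +50 → 50 ≥ 40
Round 2 — Nomad shuts down.
No further shutdowns.

no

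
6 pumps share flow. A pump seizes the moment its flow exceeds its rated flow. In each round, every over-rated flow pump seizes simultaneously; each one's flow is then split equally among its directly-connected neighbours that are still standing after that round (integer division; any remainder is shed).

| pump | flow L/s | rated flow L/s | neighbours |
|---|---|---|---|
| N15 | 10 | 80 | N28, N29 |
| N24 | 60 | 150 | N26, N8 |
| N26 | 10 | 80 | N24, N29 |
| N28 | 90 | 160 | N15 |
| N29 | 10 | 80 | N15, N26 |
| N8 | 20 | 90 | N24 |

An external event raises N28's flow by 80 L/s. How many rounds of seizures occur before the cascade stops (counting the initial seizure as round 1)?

6

Round 1 — N28 at 170 > 160. N28 seizes.
  N28 sheds 170 L/s to N15: 170 each.
    N15: 10+170 = 180 > 80
Round 2 — N15 seizes.
  N15 sheds 180 L/s to N29: 180 each.
    N29: 10+180 = 190 > 80
Round 3 — N29 seizes.
  N29 sheds 190 L/s to N26: 190 each.
    N26: 10+190 = 200 > 80
Round 4 — N26 seizes.
  N26 sheds 200 L/s to N24: 200 each.
    N24: 60+200 = 260 > 150
Round 5 — N24 seizes.
  N24 sheds 260 L/s to N8: 260 each.
    N8: 20+260 = 280 > 90
Round 6 — N8 seizes.
  N8 sheds 280 L/s: no online neighbours, lost.
No further seizures.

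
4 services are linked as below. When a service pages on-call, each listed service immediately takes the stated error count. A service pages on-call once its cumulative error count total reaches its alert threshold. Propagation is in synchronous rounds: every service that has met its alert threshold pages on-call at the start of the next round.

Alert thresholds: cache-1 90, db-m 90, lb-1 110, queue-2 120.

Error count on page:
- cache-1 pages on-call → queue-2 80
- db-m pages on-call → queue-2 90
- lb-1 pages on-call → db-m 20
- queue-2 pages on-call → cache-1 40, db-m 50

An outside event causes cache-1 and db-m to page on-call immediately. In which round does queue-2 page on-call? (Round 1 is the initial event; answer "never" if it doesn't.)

Round 1 — cache-1, db-m page on-call (initial).
  queue-2: +80+90 → 170 ≥ 120
Round 2 — queue-2 pages on-call.
No further pages.

2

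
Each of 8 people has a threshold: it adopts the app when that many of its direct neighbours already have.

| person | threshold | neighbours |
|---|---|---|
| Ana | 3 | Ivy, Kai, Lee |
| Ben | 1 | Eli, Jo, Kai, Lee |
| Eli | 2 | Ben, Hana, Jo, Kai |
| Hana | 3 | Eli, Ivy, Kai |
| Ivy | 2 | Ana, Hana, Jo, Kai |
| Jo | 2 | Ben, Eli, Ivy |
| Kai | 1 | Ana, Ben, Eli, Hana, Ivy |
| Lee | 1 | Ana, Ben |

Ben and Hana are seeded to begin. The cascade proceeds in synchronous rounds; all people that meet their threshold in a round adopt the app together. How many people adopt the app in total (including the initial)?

8

Round 1 — Ben, Hana adopt the app (initial).
Round 2 — checking thresholds:
  Eli: 2 of 4 neighbours ≥ 2, adopts the app.
  Ivy: 1 of 4 neighbours < 2, below threshold.
  Jo: 1 of 3 neighbours < 2, below threshold.
  Kai: 2 of 5 neighbours ≥ 1, adopts the app.
  Lee: 1 of 2 neighbours ≥ 1, adopts the app.
Round 3 — checking thresholds:
  Ana: 2 of 3 neighbours < 3, below threshold.
  Ivy: 2 of 4 neighbours ≥ 2, adopts the app.
  Jo: 2 of 3 neighbours ≥ 2, adopts the app.
Round 4 — checking thresholds:
  Ana: 3 of 3 neighbours ≥ 3, adopts the app.
Round 5 — no new adoptions; cascade stops.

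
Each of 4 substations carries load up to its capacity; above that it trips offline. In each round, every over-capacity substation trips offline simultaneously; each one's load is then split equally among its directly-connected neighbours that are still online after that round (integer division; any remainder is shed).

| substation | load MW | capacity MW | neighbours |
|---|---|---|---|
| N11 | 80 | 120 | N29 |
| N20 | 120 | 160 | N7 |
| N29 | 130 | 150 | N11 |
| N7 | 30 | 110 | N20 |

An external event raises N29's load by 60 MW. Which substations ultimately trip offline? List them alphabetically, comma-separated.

Round 1 — N29 at 190 > 150. N29 trips offline.
  N29 sheds 190 MW to N11: 190 each.
    N11: 80+190 = 270 > 120
Round 2 — N11 trips offline.
  N11 sheds 270 MW: no online neighbours, lost.
No further trips.

N11, N29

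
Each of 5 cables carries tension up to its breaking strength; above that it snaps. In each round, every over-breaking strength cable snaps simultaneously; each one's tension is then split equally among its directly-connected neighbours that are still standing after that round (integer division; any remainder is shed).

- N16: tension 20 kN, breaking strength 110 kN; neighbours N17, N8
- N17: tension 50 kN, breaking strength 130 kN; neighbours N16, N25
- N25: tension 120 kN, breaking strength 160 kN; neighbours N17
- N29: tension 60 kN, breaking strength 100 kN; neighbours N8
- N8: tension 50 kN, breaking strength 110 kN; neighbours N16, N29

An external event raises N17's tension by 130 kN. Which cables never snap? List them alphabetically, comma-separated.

N16, N29, N8

Round 1 — N17 at 180 > 130. N17 snaps.
  N17 sheds 180 kN to N16, N25: 90 each.
    N16: 20+90 = 110 ≤ 110
    N25: 120+90 = 210 > 160
Round 2 — N25 snaps.
  N25 sheds 210 kN: no online neighbours, lost.
No further breaks.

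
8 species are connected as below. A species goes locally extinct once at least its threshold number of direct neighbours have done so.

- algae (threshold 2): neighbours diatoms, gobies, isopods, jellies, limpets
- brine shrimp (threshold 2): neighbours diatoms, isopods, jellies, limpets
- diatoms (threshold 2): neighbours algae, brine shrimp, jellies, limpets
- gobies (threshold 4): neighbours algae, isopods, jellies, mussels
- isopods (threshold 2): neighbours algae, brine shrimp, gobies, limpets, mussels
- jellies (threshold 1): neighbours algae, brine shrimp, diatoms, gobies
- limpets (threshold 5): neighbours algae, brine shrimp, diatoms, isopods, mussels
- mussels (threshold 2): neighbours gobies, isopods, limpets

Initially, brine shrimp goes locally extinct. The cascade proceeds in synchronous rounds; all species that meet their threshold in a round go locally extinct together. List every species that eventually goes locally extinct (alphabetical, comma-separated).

algae, brine shrimp, diatoms, isopods, jellies

Round 1 — brine shrimp goes locally extinct (initial).
Round 2 — checking thresholds:
  diatoms: 1 of 4 neighbours < 2, not yet.
  isopods: 1 of 5 neighbours < 2, not yet.
  jellies: 1 of 4 neighbours ≥ 1, goes locally extinct.
  limpets: 1 of 5 neighbours < 5, not yet.
Round 3 — checking thresholds:
  algae: 1 of 5 neighbours < 2, not yet.
  diatoms: 2 of 4 neighbours ≥ 2, goes locally extinct.
  gobies: 1 of 4 neighbours < 4, not yet.
  isopods: 1 of 5 neighbours < 2, not yet.
  limpets: 1 of 5 neighbours < 5, not yet.
Round 4 — checking thresholds:
  algae: 2 of 5 neighbours ≥ 2, goes locally extinct.
  gobies: 1 of 4 neighbours < 4, not yet.
  isopods: 1 of 5 neighbours < 2, not yet.
  limpets: 2 of 5 neighbours < 5, not yet.
Round 5 — checking thresholds:
  gobies: 2 of 4 neighbours < 4, not yet.
  isopods: 2 of 5 neighbours ≥ 2, goes locally extinct.
  limpets: 3 of 5 neighbours < 5, not yet.
Round 6 — no new extinctions; cascade stops.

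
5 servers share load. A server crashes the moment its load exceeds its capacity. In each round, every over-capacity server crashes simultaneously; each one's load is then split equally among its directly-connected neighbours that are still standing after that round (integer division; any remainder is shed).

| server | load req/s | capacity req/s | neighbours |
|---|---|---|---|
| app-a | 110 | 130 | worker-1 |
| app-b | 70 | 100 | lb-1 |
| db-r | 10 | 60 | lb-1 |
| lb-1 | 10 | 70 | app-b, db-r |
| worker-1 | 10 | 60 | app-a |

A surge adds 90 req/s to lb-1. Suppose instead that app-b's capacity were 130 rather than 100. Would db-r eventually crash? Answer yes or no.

no

With app-b's capacity at 130:
Round 1 — lb-1 at 100 > 70. lb-1 crashes.
  lb-1 sheds 100 req/s to app-b, db-r: 50 each.
    app-b: 70+50 = 120 ≤ 130
    db-r: 10+50 = 60 ≤ 60
No further crashes.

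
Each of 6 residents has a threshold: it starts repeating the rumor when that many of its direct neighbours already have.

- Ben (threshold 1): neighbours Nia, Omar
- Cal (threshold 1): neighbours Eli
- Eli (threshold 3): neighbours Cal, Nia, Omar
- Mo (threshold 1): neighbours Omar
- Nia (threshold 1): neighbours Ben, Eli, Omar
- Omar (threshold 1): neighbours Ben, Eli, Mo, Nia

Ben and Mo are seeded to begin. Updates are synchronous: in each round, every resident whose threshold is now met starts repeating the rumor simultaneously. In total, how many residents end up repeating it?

4

Round 1 — Ben, Mo start repeating the rumor (initial).
Round 2 — checking thresholds:
  Nia: 1 of 3 neighbours ≥ 1, starts repeating the rumor.
  Omar: 2 of 4 neighbours ≥ 1, starts repeating the rumor.
Round 3 — no new spreads; cascade stops.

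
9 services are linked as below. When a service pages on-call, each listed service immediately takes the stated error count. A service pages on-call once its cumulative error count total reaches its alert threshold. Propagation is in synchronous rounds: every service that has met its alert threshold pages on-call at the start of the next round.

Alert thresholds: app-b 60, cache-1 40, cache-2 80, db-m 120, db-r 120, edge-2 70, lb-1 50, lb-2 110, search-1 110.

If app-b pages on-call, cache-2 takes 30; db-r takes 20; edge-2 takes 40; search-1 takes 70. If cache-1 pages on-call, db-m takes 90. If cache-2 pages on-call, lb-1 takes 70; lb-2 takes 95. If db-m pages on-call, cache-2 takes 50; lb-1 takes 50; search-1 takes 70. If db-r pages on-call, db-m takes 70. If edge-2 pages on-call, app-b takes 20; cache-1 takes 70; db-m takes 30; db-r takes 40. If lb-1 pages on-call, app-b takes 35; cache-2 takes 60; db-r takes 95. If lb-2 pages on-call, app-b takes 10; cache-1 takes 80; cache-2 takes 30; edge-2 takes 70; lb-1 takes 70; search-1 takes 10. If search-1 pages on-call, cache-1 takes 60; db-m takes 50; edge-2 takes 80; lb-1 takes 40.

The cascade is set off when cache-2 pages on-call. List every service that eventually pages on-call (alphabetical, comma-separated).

cache-2, lb-1

Round 1 — cache-2 pages on-call (initial).
  lb-1: +70 → 70 ≥ 50
  lb-2: +95 → 95 < 110
Round 2 — lb-1 pages on-call.
  app-b: +35 → 35 < 60
  db-r: +95 → 95 < 120
No further pages.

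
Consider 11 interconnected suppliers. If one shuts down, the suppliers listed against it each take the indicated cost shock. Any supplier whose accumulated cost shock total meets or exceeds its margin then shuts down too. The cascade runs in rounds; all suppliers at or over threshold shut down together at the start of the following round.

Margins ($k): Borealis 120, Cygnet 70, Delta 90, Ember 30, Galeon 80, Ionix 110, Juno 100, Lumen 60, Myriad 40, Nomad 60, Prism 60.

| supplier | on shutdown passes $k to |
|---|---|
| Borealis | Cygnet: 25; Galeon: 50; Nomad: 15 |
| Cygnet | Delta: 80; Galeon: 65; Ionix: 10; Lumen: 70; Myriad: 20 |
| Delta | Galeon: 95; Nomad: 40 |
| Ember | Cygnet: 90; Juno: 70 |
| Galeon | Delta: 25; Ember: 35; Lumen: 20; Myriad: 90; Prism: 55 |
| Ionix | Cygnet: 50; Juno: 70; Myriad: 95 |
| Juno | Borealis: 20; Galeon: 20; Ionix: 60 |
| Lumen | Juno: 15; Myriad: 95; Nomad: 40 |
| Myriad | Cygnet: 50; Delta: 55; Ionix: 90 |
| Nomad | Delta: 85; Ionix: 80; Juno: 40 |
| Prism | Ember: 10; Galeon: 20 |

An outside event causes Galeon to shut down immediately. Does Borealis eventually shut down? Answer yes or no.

Round 1 — Galeon shuts down (initial).
  Delta: +25 → 25 < 90
  Ember: +35 → 35 ≥ 30
  Lumen: +20 → 20 < 60
  Myriad: +90 → 90 ≥ 40
  Prism: +55 → 55 < 60
Round 2 — Ember, Myriad shut down.
  Cygnet: +90+50 → 140 ≥ 70
  Delta: +55 → 80 < 90
  Ionix: +90 → 90 < 110
  Juno: +70 → 70 < 100
Round 3 — Cygnet shuts down.
  Delta: +80 → 160 ≥ 90
  Ionix: +10 → 100 < 110
  Lumen: +70 → 90 ≥ 60
Round 4 — Delta, Lumen shut down.
  Juno: +15 → 85 < 100
  Nomad: +40+40 → 80 ≥ 60
Round 5 — Nomad shuts down.
  Ionix: +80 → 180 ≥ 110
  Juno: +40 → 125 ≥ 100
Round 6 — Ionix, Juno shut down.
  Borealis: +20 → 20 < 120
No further shutdowns.

no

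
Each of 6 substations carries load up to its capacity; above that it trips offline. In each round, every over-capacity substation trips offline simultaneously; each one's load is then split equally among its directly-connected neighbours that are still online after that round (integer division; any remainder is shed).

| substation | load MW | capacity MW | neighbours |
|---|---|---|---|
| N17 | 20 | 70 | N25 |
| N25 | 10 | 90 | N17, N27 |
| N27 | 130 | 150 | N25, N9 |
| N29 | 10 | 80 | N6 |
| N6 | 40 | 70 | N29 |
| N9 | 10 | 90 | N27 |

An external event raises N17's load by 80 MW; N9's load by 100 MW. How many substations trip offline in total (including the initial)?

Round 1 — N17 at 100 > 70; N9 at 110 > 90. N17, N9 trip offline.
  N17 sheds 100 MW to N25: 100 each.
    N25: 10+100 = 110 > 90
  N9 sheds 110 MW to N27: 110 each.
    N27: 130+110 = 240 > 150
Round 2 — N25, N27 trip offline.
  N25 sheds 110 MW: no online neighbours, lost.
  N27 sheds 240 MW: no online neighbours, lost.
No further trips.

4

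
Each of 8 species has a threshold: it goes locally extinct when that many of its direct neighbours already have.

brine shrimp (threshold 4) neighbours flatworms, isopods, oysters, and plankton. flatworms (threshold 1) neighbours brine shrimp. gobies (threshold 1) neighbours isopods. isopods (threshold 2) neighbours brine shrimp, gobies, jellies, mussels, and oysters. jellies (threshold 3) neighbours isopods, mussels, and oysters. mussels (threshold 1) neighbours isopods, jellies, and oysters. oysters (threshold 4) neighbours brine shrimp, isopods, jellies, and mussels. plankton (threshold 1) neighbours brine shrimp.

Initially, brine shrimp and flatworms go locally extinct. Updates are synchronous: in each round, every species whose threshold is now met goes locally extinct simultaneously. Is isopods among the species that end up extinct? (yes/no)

Round 1 — brine shrimp, flatworms go locally extinct (initial).
Round 2 — checking thresholds:
  isopods: 1 of 5 neighbours < 2, holds.
  oysters: 1 of 4 neighbours < 4, holds.
  plankton: 1 of 1 neighbours ≥ 1, goes locally extinct.
Round 3 — no new extinctions; cascade stops.

no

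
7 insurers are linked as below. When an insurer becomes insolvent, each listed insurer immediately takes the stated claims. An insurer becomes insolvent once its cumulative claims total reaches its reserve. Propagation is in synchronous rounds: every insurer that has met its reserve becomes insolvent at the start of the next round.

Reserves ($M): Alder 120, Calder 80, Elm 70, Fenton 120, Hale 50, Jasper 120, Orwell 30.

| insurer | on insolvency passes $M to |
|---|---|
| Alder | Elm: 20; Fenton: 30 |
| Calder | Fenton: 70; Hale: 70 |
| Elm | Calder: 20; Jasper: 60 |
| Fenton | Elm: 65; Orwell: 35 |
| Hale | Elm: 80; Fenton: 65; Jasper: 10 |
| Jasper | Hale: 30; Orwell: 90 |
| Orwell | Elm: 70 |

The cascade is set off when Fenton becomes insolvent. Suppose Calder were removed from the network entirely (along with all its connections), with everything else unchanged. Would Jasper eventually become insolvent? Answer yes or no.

With Calder removed:
Round 1 — Fenton becomes insolvent (initial).
  Elm: +65 → 65 < 70
  Orwell: +35 → 35 ≥ 30
Round 2 — Orwell becomes insolvent.
  Elm: +70 → 135 ≥ 70
Round 3 — Elm becomes insolvent.
  Jasper: +60 → 60 < 120
No further insolvencies.

no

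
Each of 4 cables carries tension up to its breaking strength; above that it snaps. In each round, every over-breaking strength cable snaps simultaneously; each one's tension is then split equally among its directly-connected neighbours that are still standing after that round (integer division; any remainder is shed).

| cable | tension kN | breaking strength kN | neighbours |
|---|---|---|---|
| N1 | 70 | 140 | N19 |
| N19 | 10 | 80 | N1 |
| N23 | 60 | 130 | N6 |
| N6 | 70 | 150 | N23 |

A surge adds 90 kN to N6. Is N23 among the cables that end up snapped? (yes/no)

yes

Round 1 — N6 at 160 > 150. N6 snaps.
  N6 sheds 160 kN to N23: 160 each.
    N23: 60+160 = 220 > 130
Round 2 — N23 snaps.
  N23 sheds 220 kN: no online neighbours, lost.
No further breaks.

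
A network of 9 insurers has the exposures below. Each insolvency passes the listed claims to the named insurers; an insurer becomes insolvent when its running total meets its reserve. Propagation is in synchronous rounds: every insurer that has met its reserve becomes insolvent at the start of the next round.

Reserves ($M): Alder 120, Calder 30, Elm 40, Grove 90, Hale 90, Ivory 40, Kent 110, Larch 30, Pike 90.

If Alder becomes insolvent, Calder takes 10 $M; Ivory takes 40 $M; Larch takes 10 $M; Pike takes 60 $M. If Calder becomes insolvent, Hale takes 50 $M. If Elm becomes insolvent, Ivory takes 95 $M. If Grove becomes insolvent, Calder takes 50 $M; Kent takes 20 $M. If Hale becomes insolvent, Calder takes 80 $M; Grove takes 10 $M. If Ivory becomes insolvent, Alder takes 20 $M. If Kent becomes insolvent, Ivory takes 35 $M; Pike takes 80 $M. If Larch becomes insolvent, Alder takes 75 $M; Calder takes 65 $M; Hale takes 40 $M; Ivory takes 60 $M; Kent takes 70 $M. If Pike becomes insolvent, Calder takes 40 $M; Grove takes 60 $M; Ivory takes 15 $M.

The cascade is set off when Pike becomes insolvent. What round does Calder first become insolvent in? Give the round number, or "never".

2

Round 1 — Pike becomes insolvent (initial).
  Calder: +40 → 40 ≥ 30
  Grove: +60 → 60 < 90
  Ivory: +15 → 15 < 40
Round 2 — Calder becomes insolvent.
  Hale: +50 → 50 < 90
No further insolvencies.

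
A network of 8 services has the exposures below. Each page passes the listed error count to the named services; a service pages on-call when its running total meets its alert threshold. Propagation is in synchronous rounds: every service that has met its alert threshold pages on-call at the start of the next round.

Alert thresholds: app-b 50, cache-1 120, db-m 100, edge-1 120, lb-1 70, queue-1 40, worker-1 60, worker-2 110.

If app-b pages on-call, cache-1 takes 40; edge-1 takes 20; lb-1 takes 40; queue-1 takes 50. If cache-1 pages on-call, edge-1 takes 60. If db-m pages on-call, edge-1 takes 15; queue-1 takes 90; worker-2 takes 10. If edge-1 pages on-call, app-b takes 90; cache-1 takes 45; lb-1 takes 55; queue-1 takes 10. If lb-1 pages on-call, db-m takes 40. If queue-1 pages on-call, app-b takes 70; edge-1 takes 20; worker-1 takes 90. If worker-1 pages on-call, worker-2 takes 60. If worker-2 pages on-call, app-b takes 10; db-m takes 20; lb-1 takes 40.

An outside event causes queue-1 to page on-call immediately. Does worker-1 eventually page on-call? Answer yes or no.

Round 1 — queue-1 pages on-call (initial).
  app-b: +70 → 70 ≥ 50
  edge-1: +20 → 20 < 120
  worker-1: +90 → 90 ≥ 60
Round 2 — app-b, worker-1 page on-call.
  cache-1: +40 → 40 < 120
  edge-1: +20 → 40 < 120
  lb-1: +40 → 40 < 70
  worker-2: +60 → 60 < 110
No further pages.

yes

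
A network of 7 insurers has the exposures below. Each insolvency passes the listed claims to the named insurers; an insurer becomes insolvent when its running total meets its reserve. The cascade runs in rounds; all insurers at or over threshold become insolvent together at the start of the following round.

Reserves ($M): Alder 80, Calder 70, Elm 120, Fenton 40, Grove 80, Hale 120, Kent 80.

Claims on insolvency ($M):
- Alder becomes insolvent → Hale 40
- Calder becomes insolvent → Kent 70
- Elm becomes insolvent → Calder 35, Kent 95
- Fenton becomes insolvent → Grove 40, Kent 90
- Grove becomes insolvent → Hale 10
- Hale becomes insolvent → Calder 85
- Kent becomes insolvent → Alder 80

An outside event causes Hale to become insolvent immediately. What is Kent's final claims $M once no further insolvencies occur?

Round 1 — Hale becomes insolvent (initial).
  Calder: +85 → 85 ≥ 70
Round 2 — Calder becomes insolvent.
  Kent: +70 → 70 < 80
No further insolvencies.

70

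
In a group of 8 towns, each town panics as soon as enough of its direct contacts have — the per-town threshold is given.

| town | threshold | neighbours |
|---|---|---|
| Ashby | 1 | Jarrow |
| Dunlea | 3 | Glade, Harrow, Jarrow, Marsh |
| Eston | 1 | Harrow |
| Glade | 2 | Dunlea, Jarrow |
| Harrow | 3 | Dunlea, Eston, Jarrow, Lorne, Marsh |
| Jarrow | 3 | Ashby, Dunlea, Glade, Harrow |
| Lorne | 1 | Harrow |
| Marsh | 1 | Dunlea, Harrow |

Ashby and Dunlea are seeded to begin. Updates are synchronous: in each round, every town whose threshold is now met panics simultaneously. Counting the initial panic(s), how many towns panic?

3

Round 1 — Ashby, Dunlea panic (initial).
Round 2 — checking thresholds:
  Glade: 1 of 2 neighbours < 2, below threshold.
  Harrow: 1 of 5 neighbours < 3, below threshold.
  Jarrow: 2 of 4 neighbours < 3, below threshold.
  Marsh: 1 of 2 neighbours ≥ 1, panics.
Round 3 — no new panics; cascade stops.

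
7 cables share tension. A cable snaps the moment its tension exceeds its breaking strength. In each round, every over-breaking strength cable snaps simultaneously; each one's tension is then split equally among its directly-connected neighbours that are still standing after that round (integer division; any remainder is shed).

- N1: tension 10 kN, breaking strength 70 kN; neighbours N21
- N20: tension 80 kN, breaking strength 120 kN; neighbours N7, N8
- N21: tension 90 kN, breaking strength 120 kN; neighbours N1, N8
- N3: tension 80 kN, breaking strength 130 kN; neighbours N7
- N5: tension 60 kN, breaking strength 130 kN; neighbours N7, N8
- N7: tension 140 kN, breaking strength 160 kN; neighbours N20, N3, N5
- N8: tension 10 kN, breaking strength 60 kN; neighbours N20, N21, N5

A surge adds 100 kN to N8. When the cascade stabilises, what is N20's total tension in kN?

116

Round 1 — N8 at 110 > 60. N8 snaps.
  N8 sheds 110 kN to N20, N21, N5: 36 each (2 lost).
    N20: 80+36 = 116 ≤ 120
    N21: 90+36 = 126 > 120
    N5: 60+36 = 96 ≤ 130
Round 2 — N21 snaps.
  N21 sheds 126 kN to N1: 126 each.
    N1: 10+126 = 136 > 70
Round 3 — N1 snaps.
  N1 sheds 136 kN: no online neighbours, lost.
No further breaks.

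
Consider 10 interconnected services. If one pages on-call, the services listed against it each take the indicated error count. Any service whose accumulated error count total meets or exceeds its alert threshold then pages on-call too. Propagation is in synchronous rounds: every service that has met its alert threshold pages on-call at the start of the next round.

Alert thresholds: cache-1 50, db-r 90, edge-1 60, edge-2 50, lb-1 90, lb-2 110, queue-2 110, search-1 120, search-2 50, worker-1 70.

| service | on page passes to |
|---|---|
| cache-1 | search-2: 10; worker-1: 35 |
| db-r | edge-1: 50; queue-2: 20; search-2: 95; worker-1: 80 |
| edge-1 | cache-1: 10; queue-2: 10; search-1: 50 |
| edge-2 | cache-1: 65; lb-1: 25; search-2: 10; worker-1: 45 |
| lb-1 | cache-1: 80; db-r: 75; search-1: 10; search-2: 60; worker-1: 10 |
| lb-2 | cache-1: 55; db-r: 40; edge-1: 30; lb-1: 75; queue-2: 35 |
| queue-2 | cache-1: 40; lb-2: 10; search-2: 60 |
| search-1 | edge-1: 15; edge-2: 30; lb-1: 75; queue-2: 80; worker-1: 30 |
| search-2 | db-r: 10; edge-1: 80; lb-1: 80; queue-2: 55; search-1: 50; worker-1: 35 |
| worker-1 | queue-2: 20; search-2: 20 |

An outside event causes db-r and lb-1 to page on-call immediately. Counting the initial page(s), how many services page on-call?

Round 1 — db-r, lb-1 page on-call (initial).
  cache-1: +80 → 80 ≥ 50
  edge-1: +50 → 50 < 60
  queue-2: +20 → 20 < 110
  search-1: +10 → 10 < 120
  search-2: +95+60 → 155 ≥ 50
  worker-1: +80+10 → 90 ≥ 70
Round 2 — cache-1, search-2, worker-1 page on-call.
  edge-1: +80 → 130 ≥ 60
  queue-2: +55+20 → 95 < 110
  search-1: +50 → 60 < 120
Round 3 — edge-1 pages on-call.
  queue-2: +10 → 105 < 110
  search-1: +50 → 110 < 120
No further pages.

6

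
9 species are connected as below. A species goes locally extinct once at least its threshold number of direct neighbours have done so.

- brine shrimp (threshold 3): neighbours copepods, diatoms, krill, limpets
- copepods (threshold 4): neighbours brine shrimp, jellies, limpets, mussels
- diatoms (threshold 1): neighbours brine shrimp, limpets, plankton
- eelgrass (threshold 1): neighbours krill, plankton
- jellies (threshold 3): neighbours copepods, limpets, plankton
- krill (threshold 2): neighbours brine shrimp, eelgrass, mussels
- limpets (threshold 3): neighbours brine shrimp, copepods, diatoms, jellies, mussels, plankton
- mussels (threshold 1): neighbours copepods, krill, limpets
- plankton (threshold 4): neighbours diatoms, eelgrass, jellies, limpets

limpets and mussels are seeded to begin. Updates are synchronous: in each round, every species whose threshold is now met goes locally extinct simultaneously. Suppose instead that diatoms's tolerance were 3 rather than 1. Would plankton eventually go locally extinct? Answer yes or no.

With diatoms's tolerance at 3:
Round 1 — limpets, mussels go locally extinct (initial).
Round 2 — no new extinctions; cascade stops.

no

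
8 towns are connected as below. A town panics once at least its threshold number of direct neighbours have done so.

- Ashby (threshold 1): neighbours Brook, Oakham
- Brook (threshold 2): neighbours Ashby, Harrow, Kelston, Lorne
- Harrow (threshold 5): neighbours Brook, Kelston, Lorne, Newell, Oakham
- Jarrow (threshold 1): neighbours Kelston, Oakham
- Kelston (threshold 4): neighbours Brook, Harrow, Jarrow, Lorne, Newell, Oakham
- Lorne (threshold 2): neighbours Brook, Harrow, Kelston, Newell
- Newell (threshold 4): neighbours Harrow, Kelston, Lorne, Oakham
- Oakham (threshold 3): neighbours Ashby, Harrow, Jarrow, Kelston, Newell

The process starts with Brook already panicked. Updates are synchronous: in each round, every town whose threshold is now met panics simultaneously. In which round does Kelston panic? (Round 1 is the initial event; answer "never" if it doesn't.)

never

Round 1 — Brook panics (initial).
Round 2 — checking thresholds:
  Ashby: 1 of 2 neighbours ≥ 1, panics.
  Harrow: 1 of 5 neighbours < 5, below threshold.
  Kelston: 1 of 6 neighbours < 4, below threshold.
  Lorne: 1 of 4 neighbours < 2, below threshold.
Round 3 — no new panics; cascade stops.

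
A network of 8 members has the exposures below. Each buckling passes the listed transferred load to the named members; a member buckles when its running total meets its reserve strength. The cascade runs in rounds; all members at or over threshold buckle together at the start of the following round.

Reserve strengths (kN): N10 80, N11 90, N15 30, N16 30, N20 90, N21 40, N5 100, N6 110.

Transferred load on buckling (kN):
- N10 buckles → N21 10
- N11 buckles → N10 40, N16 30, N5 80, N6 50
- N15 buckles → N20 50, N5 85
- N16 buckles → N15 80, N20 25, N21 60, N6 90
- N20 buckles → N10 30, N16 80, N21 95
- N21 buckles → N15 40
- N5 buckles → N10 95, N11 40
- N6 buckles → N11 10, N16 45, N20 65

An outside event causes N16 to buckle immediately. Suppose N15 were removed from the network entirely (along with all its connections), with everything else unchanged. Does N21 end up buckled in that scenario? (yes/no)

With N15 removed:
Round 1 — N16 buckles (initial).
  N20: +25 → 25 < 90
  N21: +60 → 60 ≥ 40
  N6: +90 → 90 < 110
Round 2 — N21 buckles.
No further bucklings.

yes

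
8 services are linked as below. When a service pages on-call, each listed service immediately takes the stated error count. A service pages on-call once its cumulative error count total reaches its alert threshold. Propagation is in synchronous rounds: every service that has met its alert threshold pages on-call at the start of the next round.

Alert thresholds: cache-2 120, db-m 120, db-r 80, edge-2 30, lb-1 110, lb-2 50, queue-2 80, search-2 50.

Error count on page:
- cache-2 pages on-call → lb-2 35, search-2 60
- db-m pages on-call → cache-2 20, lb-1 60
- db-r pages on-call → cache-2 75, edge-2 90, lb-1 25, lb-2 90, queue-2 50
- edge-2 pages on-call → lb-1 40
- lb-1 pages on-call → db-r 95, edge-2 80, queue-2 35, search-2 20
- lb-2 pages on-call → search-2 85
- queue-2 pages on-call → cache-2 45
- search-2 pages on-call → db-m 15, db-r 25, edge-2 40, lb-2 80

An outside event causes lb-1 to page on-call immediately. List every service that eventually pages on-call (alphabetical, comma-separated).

cache-2, db-r, edge-2, lb-1, lb-2, queue-2, search-2

Round 1 — lb-1 pages on-call (initial).
  db-r: +95 → 95 ≥ 80
  edge-2: +80 → 80 ≥ 30
  queue-2: +35 → 35 < 80
  search-2: +20 → 20 < 50
Round 2 — db-r, edge-2 page on-call.
  cache-2: +75 → 75 < 120
  lb-2: +90 → 90 ≥ 50
  queue-2: +50 → 85 ≥ 80
Round 3 — lb-2, queue-2 page on-call.
  cache-2: +45 → 120 ≥ 120
  search-2: +85 → 105 ≥ 50
Round 4 — cache-2, search-2 page on-call.
  db-m: +15 → 15 < 120
No further pages.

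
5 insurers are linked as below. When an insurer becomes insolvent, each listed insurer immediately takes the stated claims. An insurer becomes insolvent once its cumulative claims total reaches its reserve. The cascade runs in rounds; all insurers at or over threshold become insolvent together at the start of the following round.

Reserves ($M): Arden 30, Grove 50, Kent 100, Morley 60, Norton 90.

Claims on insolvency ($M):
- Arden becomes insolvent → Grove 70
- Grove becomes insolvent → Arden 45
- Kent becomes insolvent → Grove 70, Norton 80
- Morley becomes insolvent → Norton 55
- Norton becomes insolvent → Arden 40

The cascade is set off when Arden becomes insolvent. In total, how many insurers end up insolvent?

Round 1 — Arden becomes insolvent (initial).
  Grove: +70 → 70 ≥ 50
Round 2 — Grove becomes insolvent.
No further insolvencies.

2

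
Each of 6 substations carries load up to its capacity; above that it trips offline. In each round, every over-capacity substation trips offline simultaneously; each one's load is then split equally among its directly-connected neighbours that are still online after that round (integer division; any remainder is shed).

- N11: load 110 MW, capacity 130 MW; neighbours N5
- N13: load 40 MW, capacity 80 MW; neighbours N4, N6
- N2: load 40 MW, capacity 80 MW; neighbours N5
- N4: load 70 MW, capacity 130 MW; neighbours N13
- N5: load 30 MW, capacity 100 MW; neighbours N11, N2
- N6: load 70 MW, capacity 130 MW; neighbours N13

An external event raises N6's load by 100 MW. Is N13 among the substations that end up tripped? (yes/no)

yes

Round 1 — N6 at 170 > 130. N6 trips offline.
  N6 sheds 170 MW to N13: 170 each.
    N13: 40+170 = 210 > 80
Round 2 — N13 trips offline.
  N13 sheds 210 MW to N4: 210 each.
    N4: 70+210 = 280 > 130
Round 3 — N4 trips offline.
  N4 sheds 280 MW: no online neighbours, lost.
No further trips.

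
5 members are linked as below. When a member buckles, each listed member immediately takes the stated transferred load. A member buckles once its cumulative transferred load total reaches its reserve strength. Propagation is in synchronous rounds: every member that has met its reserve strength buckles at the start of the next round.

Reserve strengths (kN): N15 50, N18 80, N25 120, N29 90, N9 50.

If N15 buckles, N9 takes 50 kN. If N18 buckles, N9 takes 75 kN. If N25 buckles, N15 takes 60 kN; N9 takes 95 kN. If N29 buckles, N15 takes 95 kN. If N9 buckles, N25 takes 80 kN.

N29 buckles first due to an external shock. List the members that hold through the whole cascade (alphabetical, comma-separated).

Round 1 — N29 buckles (initial).
  N15: +95 → 95 ≥ 50
Round 2 — N15 buckles.
  N9: +50 → 50 ≥ 50
Round 3 — N9 buckles.
  N25: +80 → 80 < 120
No further bucklings.

N18, N25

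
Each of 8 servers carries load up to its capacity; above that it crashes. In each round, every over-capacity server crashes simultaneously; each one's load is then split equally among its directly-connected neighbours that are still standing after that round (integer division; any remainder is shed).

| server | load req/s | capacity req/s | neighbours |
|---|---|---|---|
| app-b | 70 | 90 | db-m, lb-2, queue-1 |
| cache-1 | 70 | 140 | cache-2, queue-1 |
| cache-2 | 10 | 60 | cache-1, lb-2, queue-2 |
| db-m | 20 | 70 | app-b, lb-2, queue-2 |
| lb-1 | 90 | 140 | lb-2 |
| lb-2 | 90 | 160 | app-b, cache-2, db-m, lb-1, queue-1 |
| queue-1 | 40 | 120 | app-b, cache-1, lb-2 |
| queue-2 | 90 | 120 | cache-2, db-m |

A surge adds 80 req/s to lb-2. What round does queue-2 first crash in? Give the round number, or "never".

Round 1 — lb-2 at 170 > 160. lb-2 crashes.
  lb-2 sheds 170 req/s to app-b, cache-2, db-m, lb-1, queue-1: 34 each.
    app-b: 70+34 = 104 > 90
    cache-2: 10+34 = 44 ≤ 60
    db-m: 20+34 = 54 ≤ 70
    lb-1: 90+34 = 124 ≤ 140
    queue-1: 40+34 = 74 ≤ 120
Round 2 — app-b crashes.
  app-b sheds 104 req/s to db-m, queue-1: 52 each.
    db-m: 54+52 = 106 > 70
    queue-1: 74+52 = 126 > 120
Round 3 — db-m, queue-1 crash.
  db-m sheds 106 req/s to queue-2: 106 each.
    queue-2: 90+106 = 196 > 120
  queue-1 sheds 126 req/s to cache-1: 126 each.
    cache-1: 70+126 = 196 > 140
Round 4 — cache-1, queue-2 crash.
  cache-1 sheds 196 req/s to cache-2: 196 each.
    cache-2: 44+196 = 240 > 60
  queue-2 sheds 196 req/s to cache-2: 196 each.
    cache-2: 240+196 = 436 > 60
Round 5 — cache-2 crashes.
  cache-2 sheds 436 req/s: no online neighbours, lost.
No further crashes.

4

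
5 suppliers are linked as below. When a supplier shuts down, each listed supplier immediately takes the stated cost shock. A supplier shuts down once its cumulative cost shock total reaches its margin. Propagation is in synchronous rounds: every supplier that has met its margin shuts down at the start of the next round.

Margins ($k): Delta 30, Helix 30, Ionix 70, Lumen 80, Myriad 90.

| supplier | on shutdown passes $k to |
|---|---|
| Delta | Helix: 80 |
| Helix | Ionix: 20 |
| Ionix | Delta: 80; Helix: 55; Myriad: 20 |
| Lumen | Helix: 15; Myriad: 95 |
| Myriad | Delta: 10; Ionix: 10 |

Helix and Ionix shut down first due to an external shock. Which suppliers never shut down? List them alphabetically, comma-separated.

Round 1 — Helix, Ionix shut down (initial).
  Delta: +80 → 80 ≥ 30
  Myriad: +20 → 20 < 90
Round 2 — Delta shuts down.
No further shutdowns.

Lumen, Myriad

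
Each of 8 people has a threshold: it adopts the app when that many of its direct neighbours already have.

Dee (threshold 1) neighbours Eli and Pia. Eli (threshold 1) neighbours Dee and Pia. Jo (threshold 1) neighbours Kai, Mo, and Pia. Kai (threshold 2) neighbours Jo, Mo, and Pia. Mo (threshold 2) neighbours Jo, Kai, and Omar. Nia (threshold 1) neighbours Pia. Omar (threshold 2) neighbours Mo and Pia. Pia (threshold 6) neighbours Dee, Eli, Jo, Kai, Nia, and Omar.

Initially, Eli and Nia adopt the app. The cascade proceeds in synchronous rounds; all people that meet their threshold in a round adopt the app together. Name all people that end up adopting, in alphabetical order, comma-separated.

Dee, Eli, Nia

Round 1 — Eli, Nia adopt the app (initial).
Round 2 — checking thresholds:
  Dee: 1 of 2 neighbours ≥ 1, adopts the app.
  Pia: 2 of 6 neighbours < 6, below threshold.
Round 3 — no new adoptions; cascade stops.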